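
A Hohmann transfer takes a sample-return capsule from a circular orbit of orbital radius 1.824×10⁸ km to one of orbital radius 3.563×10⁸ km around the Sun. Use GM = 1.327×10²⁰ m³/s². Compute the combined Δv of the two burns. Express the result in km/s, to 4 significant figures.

r₁ = 1.824×10⁸ km = 1.824×10¹¹ m.
r₂ = 3.563×10⁸ km = 3.563×10¹¹ m.
Transfer ellipse a_t = (r₁ + r₂)/2 = 2.694×10¹¹ m.
At r₁: circular v_c1 = √(μ/r₁) = 26970 m/s; transfer-perihelion v_p = √[μ(2/r₁ − 1/a_t)] = 31020 m/s.
Δv₁ = v_p − v_c1 = 4050 m/s.
At r₂: circular v_c2 = √(μ/r₂) = 19300 m/s; transfer-aphelion v_a = √[μ(2/r₂ − 1/a_t)] = 15880 m/s.
Δv₂ = v_c2 − v_a = 3418 m/s.
Total Δv = Δv₁ + Δv₂ = 7467 m/s = 7.467 km/s.

Δv_total ≈ 7.467 km/s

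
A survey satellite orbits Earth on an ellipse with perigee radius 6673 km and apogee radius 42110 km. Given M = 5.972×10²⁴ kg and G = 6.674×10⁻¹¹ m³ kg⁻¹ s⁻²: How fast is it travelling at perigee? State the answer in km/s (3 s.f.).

v ≈ 10.2 km/s

μ = GM = 6.674×10⁻¹¹ × 5.972×10²⁴ = 3.986×10¹⁴ m³/s².
Semi-major axis a = (r_p + r_a)/2 = 24392 km = 2.439×10⁷ m.
Vis-viva: v² = μ(2/r − 1/a) = 3.986×10¹⁴ × (2.997×10⁻⁷ − 4.100×10⁻⁸) = 1.031×10⁸ m²/s².
v = 10150 m/s = 10.15 km/s.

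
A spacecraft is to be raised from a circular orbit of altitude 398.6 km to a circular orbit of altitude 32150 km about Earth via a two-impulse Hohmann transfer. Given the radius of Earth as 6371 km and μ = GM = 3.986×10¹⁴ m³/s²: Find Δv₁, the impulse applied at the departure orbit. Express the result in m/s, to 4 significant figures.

Δv ≈ 2335 m/s

r₁ = 6371 + 398.6 = 6769.6 km = 6.7696×10⁶ m.
r₂ = 6371 + 32150 = 38521 km = 3.8521×10⁷ m.
Transfer ellipse a_t = (r₁ + r₂)/2 = 2.265×10⁷ m.
At r₁: circular v_c1 = √(μ/r₁) = 7673 m/s; transfer-perigee v_p = √[μ(2/r₁ − 1/a_t)] = 10010 m/s.
Δv₁ = v_p − v_c1 = 2335 m/s.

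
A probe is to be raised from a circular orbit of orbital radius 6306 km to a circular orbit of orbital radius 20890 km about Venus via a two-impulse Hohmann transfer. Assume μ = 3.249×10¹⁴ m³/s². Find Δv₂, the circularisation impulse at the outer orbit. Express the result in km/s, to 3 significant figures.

r₁ = 6306 km = 6.306×10⁶ m.
r₂ = 20890 km = 2.089×10⁷ m.
Transfer ellipse a_t = (r₁ + r₂)/2 = 1.360×10⁷ m.
At r₁: circular v_c1 = √(μ/r₁) = 7178 m/s; transfer-periapsis v_p = √[μ(2/r₁ − 1/a_t)] = 8897 m/s.
At r₂: circular v_c2 = √(μ/r₂) = 3944 m/s; transfer-apoapsis v_a = √[μ(2/r₂ − 1/a_t)] = 2686 m/s.
Δv₂ = v_c2 − v_a = 1258 m/s.
= 1.258 km/s.

Δv ≈ 1.26 km/s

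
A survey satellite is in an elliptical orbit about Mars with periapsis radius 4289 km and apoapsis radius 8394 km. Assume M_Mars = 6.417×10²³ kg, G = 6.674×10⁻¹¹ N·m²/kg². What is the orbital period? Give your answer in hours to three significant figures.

T ≈ 4.26 hours

μ = GM = 6.674×10⁻¹¹ × 6.417×10²³ = 4.283×10¹³ m³/s².
Semi-major axis a = (r_p + r_a)/2 = (4289.0 + 8394.0)/2 = 6341.5 km = 6.342×10⁶ m.
By Kepler's third law T = 2π√(a³/μ) = 2π × 2.440×10³ = 1.533×10⁴ s.
= 4.259 hours.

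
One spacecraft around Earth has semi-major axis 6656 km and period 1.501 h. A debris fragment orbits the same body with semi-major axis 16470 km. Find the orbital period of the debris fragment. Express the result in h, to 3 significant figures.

Kepler's third law: T² ∝ a³, so T₂ = T₁ (a₂/a₁)^(3/2).
a₂/a₁ = 2.474, (a₂/a₁)^(3/2) = 3.892.
T₂ = 1.501 × 3.892 = 5.843 h.

T₂ ≈ 5.84 h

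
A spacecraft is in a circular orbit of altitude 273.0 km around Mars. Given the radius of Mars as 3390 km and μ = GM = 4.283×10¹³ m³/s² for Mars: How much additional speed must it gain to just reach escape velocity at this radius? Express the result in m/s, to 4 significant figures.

r = 3390 + 273.0 = 3663.0 km = 3.6630×10⁶ m.
Circular speed v_c = √(μ/r) = 3419 m/s.
Escape speed v_esc = √(2μ/r) = √2 × v_c = 4836 m/s.
Δv = v_esc − v_c = 1416 m/s.

Δv ≈ 1416 m/s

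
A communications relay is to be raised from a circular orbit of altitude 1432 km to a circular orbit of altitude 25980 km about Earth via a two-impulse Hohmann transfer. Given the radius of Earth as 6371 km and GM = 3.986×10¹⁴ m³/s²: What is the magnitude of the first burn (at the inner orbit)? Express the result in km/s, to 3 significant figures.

Δv ≈ 1.93 km/s

r₁ = 6371 + 1432 = 7803.0 km = 7.8030×10⁶ m.
r₂ = 6371 + 25980 = 32351 km = 3.2351×10⁷ m.
Transfer ellipse a_t = (r₁ + r₂)/2 = 2.008×10⁷ m.
At r₁: circular v_c1 = √(μ/r₁) = 7147 m/s; transfer-perigee v_p = √[μ(2/r₁ − 1/a_t)] = 9073 m/s.
Δv₁ = v_p − v_c1 = 1925 m/s.
= 1.925 km/s.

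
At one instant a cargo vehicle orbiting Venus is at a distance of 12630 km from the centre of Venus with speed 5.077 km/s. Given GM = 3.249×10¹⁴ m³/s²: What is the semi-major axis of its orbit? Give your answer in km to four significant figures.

a ≈ 12660 km

r = 1.263×10⁷ m.
Specific orbital energy ε = v²/2 − μ/r = (5077)²/2 − 3.249×10¹⁴/1.263×10⁷ = -1.284×10⁷ J/kg.
Since ε = −μ/(2a), a = −μ/(2ε) = 1.266×10⁷ m = 12655 km.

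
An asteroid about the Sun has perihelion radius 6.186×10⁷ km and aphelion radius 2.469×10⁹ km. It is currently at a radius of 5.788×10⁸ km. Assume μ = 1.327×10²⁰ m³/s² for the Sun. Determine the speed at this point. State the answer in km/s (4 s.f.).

Semi-major axis a = (r_p + r_a)/2 = 1.2654×10⁹ km = 1.265×10¹² m.
Vis-viva: v² = μ(2/r − 1/a) = 1.327×10²⁰ × (3.455×10⁻¹² − 7.902×10⁻¹³) = 3.537×10⁸ m²/s².
v = 18810 m/s = 18.81 km/s.

v ≈ 18.81 km/s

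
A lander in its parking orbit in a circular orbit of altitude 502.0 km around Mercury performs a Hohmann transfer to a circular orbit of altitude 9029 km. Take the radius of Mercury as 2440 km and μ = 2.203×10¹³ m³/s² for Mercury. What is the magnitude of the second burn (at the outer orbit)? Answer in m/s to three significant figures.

r₁ = 2440 + 502.0 = 2942.0 km = 2.9420×10⁶ m.
r₂ = 2440 + 9029 = 11469 km = 1.1469×10⁷ m.
Transfer ellipse a_t = (r₁ + r₂)/2 = 7.206×10⁶ m.
At r₁: circular v_c1 = √(μ/r₁) = 2736 m/s; transfer-periherm v_p = √[μ(2/r₁ − 1/a_t)] = 3452 m/s.
At r₂: circular v_c2 = √(μ/r₂) = 1386 m/s; transfer-apoherm v_a = √[μ(2/r₂ − 1/a_t)] = 885.6 m/s.
Δv₂ = v_c2 − v_a = 500.3 m/s.

Δv ≈ 500 m/s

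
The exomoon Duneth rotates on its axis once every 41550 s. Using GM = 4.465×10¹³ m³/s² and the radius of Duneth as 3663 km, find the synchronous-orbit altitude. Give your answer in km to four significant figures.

h_sync ≈ 8836 km

A synchronous orbit has period T, so by Kepler's third law a = (μT²/4π²)^(1/3).
μT²/4π² = 4.465×10¹³ × (4.155×10⁴)² / 39.48 = 1.953×10²¹ m³.
a = 1.250×10⁷ m = 12499 km.
Altitude h = a − R = 12499 − 3663 = 8835.8 km.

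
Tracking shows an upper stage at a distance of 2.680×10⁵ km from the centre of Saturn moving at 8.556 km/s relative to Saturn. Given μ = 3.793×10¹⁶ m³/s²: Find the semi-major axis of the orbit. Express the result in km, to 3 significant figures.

a ≈ 1.81×10⁵ km

r = 2.680×10⁸ m.
Specific orbital energy ε = v²/2 − μ/r = (8556)²/2 − 3.793×10¹⁶/2.680×10⁸ = -1.049×10⁸ J/kg.
Since ε = −μ/(2a), a = −μ/(2ε) = 1.807×10⁸ m = 1.8074×10⁵ km.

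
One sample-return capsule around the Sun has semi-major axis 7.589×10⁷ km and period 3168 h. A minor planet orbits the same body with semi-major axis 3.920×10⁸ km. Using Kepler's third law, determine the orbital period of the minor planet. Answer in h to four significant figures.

Kepler's third law: T² ∝ a³, so T₂ = T₁ (a₂/a₁)^(3/2).
a₂/a₁ = 5.165, (a₂/a₁)^(3/2) = 11.74.
T₂ = 3168 × 11.74 = 37190 h.

T₂ ≈ 37190 h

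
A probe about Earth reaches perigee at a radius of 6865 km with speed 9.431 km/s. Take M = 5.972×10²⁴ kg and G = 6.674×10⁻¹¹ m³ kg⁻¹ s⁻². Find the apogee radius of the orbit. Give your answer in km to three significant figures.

μ = GM = 6.674×10⁻¹¹ × 5.972×10²⁴ = 3.986×10¹⁴ m³/s².
r_p = 6.865×10⁶ m.
Specific energy ε = v²/2 − μ/r = -1.359×10⁷ J/kg, so a = −μ/(2ε) = 1.467×10⁷ m.
The apsides satisfy r_p + r_a = 2a, so the apogee radius is 2a − r_p = 2.247×10⁷ m = 22471 km.

apogee radius ≈ 22500 km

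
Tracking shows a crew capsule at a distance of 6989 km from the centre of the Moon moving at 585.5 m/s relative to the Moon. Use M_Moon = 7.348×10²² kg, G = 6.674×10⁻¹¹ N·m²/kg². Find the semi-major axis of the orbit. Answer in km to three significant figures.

μ = GM = 6.674×10⁻¹¹ × 7.348×10²² = 4.904×10¹² m³/s².
r = 6.989×10⁶ m.
Specific orbital energy ε = v²/2 − μ/r = (585.5)²/2 − 4.904×10¹²/6.989×10⁶ = -5.303×10⁵ J/kg.
Since ε = −μ/(2a), a = −μ/(2ε) = 4.624×10⁶ m = 4624.1 km.

a ≈ 4620 km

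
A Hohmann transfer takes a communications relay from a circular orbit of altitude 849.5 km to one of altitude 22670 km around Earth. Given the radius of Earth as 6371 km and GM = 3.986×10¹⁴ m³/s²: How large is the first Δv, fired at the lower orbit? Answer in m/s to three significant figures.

r₁ = 6371 + 849.5 = 7220.5 km = 7.2205×10⁶ m.
r₂ = 6371 + 22670 = 29041 km = 2.9041×10⁷ m.
Transfer ellipse a_t = (r₁ + r₂)/2 = 1.813×10⁷ m.
At r₁: circular v_c1 = √(μ/r₁) = 7430 m/s; transfer-perigee v_p = √[μ(2/r₁ − 1/a_t)] = 9403 m/s.
Δv₁ = v_p − v_c1 = 1973 m/s.

Δv ≈ 1970 m/s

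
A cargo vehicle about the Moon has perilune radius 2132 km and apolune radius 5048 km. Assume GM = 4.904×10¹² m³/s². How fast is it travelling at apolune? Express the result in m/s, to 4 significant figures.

Semi-major axis a = (r_p + r_a)/2 = 3590.0 km = 3.590×10⁶ m.
Vis-viva: v² = μ(2/r − 1/a) = 4.904×10¹² × (3.962×10⁻⁷ − 2.786×10⁻⁷) = 5.769×10⁵ m²/s².
v = 759.6 m/s.

v ≈ 759.6 m/s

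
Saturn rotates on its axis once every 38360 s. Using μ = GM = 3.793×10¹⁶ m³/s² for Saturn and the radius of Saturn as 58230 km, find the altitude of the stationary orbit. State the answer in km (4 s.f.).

h_sync ≈ 54000 km

A synchronous orbit has period T, so by Kepler's third law a = (μT²/4π²)^(1/3).
μT²/4π² = 3.793×10¹⁶ × (3.836×10⁴)² / 39.48 = 1.414×10²⁴ m³.
a = 1.122×10⁸ m = 1.1223×10⁵ km.
Altitude h = a − R = 1.1223×10⁵ − 58230 = 54005 km.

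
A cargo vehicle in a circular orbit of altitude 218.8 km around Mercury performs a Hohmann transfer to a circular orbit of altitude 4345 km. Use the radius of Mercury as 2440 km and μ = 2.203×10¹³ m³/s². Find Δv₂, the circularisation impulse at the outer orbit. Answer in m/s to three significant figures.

r₁ = 2440 + 218.8 = 2658.8 km = 2.6588×10⁶ m.
r₂ = 2440 + 4345 = 6785.0 km = 6.7850×10⁶ m.
Transfer ellipse a_t = (r₁ + r₂)/2 = 4.722×10⁶ m.
At r₁: circular v_c1 = √(μ/r₁) = 2878 m/s; transfer-periherm v_p = √[μ(2/r₁ − 1/a_t)] = 3450 m/s.
At r₂: circular v_c2 = √(μ/r₂) = 1802 m/s; transfer-apoherm v_a = √[μ(2/r₂ − 1/a_t)] = 1352 m/s.
Δv₂ = v_c2 − v_a = 449.8 m/s.

Δv ≈ 450 m/s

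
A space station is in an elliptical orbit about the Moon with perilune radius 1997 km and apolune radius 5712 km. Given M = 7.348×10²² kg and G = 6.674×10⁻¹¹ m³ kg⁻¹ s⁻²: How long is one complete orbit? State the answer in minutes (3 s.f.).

μ = GM = 6.674×10⁻¹¹ × 7.348×10²² = 4.904×10¹² m³/s².
Semi-major axis a = (r_p + r_a)/2 = (1997.0 + 5712.0)/2 = 3854.5 km = 3.854×10⁶ m.
By Kepler's third law T = 2π√(a³/μ) = 2π × 3.417×10³ = 2.147×10⁴ s.
= 357.9 minutes.

T ≈ 358 minutes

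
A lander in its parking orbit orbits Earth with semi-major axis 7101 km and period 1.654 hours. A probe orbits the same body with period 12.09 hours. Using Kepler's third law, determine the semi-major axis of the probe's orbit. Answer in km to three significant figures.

a₂ ≈ 26700 km

Kepler's third law: a³ ∝ T², so a₂ = a₁ (T₂/T₁)^(2/3).
T₂/T₁ = 7.310, (T₂/T₁)^(2/3) = 3.766.
a₂ = 7101 × 3.766 = 26750 km.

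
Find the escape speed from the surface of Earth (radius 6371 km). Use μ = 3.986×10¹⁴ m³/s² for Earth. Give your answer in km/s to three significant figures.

v_esc ≈ 11.2 km/s

r = R = 6.371×10⁶ m.
Escape speed v_esc = √(2μ/r) = √(2 × 3.986×10¹⁴ / 6.371×10⁶) = √(1.251×10⁸) = 11190 m/s.
= 11.19 km/s.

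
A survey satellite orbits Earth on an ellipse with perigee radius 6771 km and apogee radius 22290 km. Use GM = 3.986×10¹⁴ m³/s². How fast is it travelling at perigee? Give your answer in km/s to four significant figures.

Semi-major axis a = (r_p + r_a)/2 = 14530 km = 1.453×10⁷ m.
Vis-viva: v² = μ(2/r − 1/a) = 3.986×10¹⁴ × (2.954×10⁻⁷ − 6.882×10⁻⁸) = 9.031×10⁷ m²/s².
v = 9503 m/s = 9.503 km/s.

v ≈ 9.503 km/s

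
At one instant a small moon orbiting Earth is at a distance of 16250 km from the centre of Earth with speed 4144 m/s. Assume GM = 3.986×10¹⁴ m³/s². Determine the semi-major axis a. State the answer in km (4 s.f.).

r = 1.625×10⁷ m.
Specific orbital energy ε = v²/2 − μ/r = (4144)²/2 − 3.986×10¹⁴/1.625×10⁷ = -1.594×10⁷ J/kg.
Since ε = −μ/(2a), a = −μ/(2ε) = 1.250×10⁷ m = 12501 km.

a ≈ 12500 km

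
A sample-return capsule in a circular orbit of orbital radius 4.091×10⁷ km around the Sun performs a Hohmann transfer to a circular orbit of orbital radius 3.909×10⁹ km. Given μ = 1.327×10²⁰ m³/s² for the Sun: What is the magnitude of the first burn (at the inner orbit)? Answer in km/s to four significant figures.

Δv ≈ 23.17 km/s

r₁ = 4.091×10⁷ km = 4.091×10¹⁰ m.
r₂ = 3.909×10⁹ km = 3.909×10¹² m.
Transfer ellipse a_t = (r₁ + r₂)/2 = 1.975×10¹² m.
At r₁: circular v_c1 = √(μ/r₁) = 56950 m/s; transfer-perihelion v_p = √[μ(2/r₁ − 1/a_t)] = 80130 m/s.
Δv₁ = v_p − v_c1 = 23170 m/s.
= 23.17 km/s.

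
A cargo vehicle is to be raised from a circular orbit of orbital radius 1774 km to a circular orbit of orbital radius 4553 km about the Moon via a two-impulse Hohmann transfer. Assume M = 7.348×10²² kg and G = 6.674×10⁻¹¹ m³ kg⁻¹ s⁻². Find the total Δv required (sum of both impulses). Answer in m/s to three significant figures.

Δv_total ≈ 593 m/s

μ = GM = 6.674×10⁻¹¹ × 7.348×10²² = 4.904×10¹² m³/s².
r₁ = 1774 km = 1.774×10⁶ m.
r₂ = 4553 km = 4.553×10⁶ m.
Transfer ellipse a_t = (r₁ + r₂)/2 = 3.164×10⁶ m.
At r₁: circular v_c1 = √(μ/r₁) = 1663 m/s; transfer-perilune v_p = √[μ(2/r₁ − 1/a_t)] = 1995 m/s.
Δv₁ = v_p − v_c1 = 332.0 m/s.
At r₂: circular v_c2 = √(μ/r₂) = 1038 m/s; transfer-apolune v_a = √[μ(2/r₂ − 1/a_t)] = 777.2 m/s.
Δv₂ = v_c2 − v_a = 260.7 m/s.
Total Δv = Δv₁ + Δv₂ = 592.7 m/s.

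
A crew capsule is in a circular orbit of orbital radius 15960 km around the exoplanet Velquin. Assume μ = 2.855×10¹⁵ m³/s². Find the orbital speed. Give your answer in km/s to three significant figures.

v ≈ 13.4 km/s

r = 15960 km = 1.596×10⁷ m.
For a circular orbit v = √(μ/r) = √(2.855×10¹⁵ / 1.596×10⁷) = √(1.789×10⁸) = 13370 m/s.
That is 13.37 km/s.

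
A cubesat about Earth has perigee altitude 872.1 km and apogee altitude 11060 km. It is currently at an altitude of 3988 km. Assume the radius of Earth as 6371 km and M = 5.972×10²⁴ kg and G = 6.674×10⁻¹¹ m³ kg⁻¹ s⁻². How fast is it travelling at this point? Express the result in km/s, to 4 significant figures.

μ = GM = 6.674×10⁻¹¹ × 5.972×10²⁴ = 3.986×10¹⁴ m³/s².
r_p = 6371 + 872.1 = 7243.1 km = 7.2431×10⁶ m.
r_a = 6371 + 11060 = 17431 km = 1.7431×10⁷ m.
r = 6371 + 3988 = 10359 km = 1.036×10⁷ m.
Semi-major axis a = (r_p + r_a)/2 = 12337 km = 1.234×10⁷ m.
Vis-viva: v² = μ(2/r − 1/a) = 3.986×10¹⁴ × (1.931×10⁻⁷ − 8.106×10⁻⁸) = 4.464×10⁷ m²/s².
v = 6682 m/s = 6.682 km/s.

v ≈ 6.682 km/s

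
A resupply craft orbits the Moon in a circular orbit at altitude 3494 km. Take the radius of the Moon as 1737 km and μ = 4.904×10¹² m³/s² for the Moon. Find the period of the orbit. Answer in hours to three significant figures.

T ≈ 9.43 hours

r = 1737 + 3494 = 5231.0 km = 5.2310×10⁶ m.
Kepler's third law: T = 2π√(r³/μ) = 2π√((5.231×10⁶)³ / 4.904×10¹²).
r³/μ = 2.919×10⁷ s², so T = 2π × 5.403×10³ = 3.395×10⁴ s.
Converting: 3.395×10⁴ s ÷ 3600 = 9.429 hours.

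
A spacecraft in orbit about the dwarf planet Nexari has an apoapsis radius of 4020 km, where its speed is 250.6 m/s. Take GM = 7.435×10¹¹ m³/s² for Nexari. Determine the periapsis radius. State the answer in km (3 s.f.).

r_a = 4.020×10⁶ m.
Specific energy ε = v²/2 − μ/r = -1.536×10⁵ J/kg, so a = −μ/(2ε) = 2.421×10⁶ m.
The apsides satisfy r_p + r_a = 2a, so the periapsis radius is 2a − r_a = 8.221×10⁵ m = 822.07 km.

periapsis radius ≈ 822 km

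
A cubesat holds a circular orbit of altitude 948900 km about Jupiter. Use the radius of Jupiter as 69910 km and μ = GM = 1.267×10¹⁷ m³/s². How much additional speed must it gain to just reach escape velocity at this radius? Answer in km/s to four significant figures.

Δv ≈ 4.619 km/s

r = 69910 + 948900 = 1018800 km = 1.0188×10⁹ m.
Circular speed v_c = √(μ/r) = 11150 m/s.
Escape speed v_esc = √(2μ/r) = √2 × v_c = 15770 m/s.
Δv = v_esc − v_c = 4619 m/s = 4.619 km/s.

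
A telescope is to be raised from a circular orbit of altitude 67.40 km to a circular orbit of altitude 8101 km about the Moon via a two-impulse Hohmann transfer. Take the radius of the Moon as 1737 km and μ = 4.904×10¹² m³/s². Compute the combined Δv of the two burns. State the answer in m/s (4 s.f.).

r₁ = 1737 + 67.40 = 1804.4 km = 1.8044×10⁶ m.
r₂ = 1737 + 8101 = 9838.0 km = 9.8380×10⁶ m.
Transfer ellipse a_t = (r₁ + r₂)/2 = 5.821×10⁶ m.
At r₁: circular v_c1 = √(μ/r₁) = 1649 m/s; transfer-perilune v_p = √[μ(2/r₁ − 1/a_t)] = 2143 m/s.
Δv₁ = v_p − v_c1 = 494.6 m/s.
At r₂: circular v_c2 = √(μ/r₂) = 706.0 m/s; transfer-apolune v_a = √[μ(2/r₂ − 1/a_t)] = 393.1 m/s.
Δv₂ = v_c2 − v_a = 312.9 m/s.
Total Δv = Δv₁ + Δv₂ = 807.5 m/s.

Δv_total ≈ 807.5 m/s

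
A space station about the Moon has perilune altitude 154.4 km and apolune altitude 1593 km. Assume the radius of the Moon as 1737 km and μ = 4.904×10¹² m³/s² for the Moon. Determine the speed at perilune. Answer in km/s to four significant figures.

v ≈ 1.819 km/s

r_p = 1737 + 154.4 = 1891.4 km = 1.8914×10⁶ m.
r_a = 1737 + 1593 = 3330.0 km = 3.3300×10⁶ m.
Semi-major axis a = (r_p + r_a)/2 = 2610.7 km = 2.611×10⁶ m.
Vis-viva: v² = μ(2/r − 1/a) = 4.904×10¹² × (1.057×10⁻⁶ − 3.830×10⁻⁷) = 3.307×10⁶ m²/s².
v = 1819 m/s = 1.819 km/s.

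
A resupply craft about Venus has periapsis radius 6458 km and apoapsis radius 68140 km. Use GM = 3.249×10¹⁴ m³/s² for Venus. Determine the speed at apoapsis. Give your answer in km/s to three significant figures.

Semi-major axis a = (r_p + r_a)/2 = 37299 km = 3.730×10⁷ m.
Vis-viva: v² = μ(2/r − 1/a) = 3.249×10¹⁴ × (2.935×10⁻⁸ − 2.681×10⁻⁸) = 8.256×10⁵ m²/s².
v = 908.6 m/s = 0.9086 km/s.

v ≈ 0.909 km/s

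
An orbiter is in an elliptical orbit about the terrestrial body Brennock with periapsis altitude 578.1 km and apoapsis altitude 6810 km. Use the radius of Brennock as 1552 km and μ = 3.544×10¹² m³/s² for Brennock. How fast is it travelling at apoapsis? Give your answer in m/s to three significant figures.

v ≈ 415 m/s

r_p = 1552 + 578.1 = 2130.1 km = 2.1301×10⁶ m.
r_a = 1552 + 6810 = 8362.0 km = 8.3620×10⁶ m.
Semi-major axis a = (r_p + r_a)/2 = 5246.1 km = 5.246×10⁶ m.
Vis-viva: v² = μ(2/r − 1/a) = 3.544×10¹² × (2.392×10⁻⁷ − 1.906×10⁻⁷) = 1.721×10⁵ m²/s².
v = 414.8 m/s.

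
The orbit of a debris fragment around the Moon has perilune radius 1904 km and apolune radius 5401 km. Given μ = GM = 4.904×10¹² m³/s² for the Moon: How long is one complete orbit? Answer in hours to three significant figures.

T ≈ 5.50 hours

Semi-major axis a = (r_p + r_a)/2 = (1904.0 + 5401.0)/2 = 3652.5 km = 3.652×10⁶ m.
By Kepler's third law T = 2π√(a³/μ) = 2π × 3.152×10³ = 1.981×10⁴ s.
= 5.502 hours.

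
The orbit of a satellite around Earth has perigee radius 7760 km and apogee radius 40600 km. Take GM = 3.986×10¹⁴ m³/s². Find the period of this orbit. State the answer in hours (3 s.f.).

Semi-major axis a = (r_p + r_a)/2 = (7760.0 + 40600)/2 = 24180 km = 2.418×10⁷ m.
By Kepler's third law T = 2π√(a³/μ) = 2π × 5.955×10³ = 3.742×10⁴ s.
= 10.39 hours.

T ≈ 10.4 hours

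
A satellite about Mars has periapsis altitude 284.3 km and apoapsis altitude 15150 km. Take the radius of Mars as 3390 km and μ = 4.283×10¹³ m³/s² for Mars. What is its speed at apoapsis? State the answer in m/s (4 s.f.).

v ≈ 874.2 m/s

r_p = 3390 + 284.3 = 3674.3 km = 3.6743×10⁶ m.
r_a = 3390 + 15150 = 18540 km = 1.8540×10⁷ m.
Semi-major axis a = (r_p + r_a)/2 = 11107 km = 1.111×10⁷ m.
Vis-viva: v² = μ(2/r − 1/a) = 4.283×10¹³ × (1.079×10⁻⁷ − 9.003×10⁻⁸) = 7.642×10⁵ m²/s².
v = 874.2 m/s.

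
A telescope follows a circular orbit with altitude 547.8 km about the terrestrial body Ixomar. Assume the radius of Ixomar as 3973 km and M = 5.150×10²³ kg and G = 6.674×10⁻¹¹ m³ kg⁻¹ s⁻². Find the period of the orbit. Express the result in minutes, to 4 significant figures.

μ = GM = 6.674×10⁻¹¹ × 5.150×10²³ = 3.437×10¹³ m³/s².
r = 3973 + 547.8 = 4520.8 km = 4.5208×10⁶ m.
Kepler's third law: T = 2π√(r³/μ) = 2π√((4.521×10⁶)³ / 3.437×10¹³).
r³/μ = 2.688×10⁶ s², so T = 2π × 1.640×10³ = 1.030×10⁴ s.
Converting: 1.030×10⁴ s ÷ 60.00 = 171.7 minutes.

T ≈ 171.7 minutes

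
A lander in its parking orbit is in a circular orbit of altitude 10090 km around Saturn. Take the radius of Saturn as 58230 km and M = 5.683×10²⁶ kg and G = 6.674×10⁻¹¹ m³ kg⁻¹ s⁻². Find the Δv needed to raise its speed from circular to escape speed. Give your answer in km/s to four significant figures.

μ = GM = 6.674×10⁻¹¹ × 5.683×10²⁶ = 3.793×10¹⁶ m³/s².
r = 58230 + 10090 = 68320 km = 6.8320×10⁷ m.
Circular speed v_c = √(μ/r) = 23560 m/s.
Escape speed v_esc = √(2μ/r) = √2 × v_c = 33320 m/s.
Δv = v_esc − v_c = 9760 m/s = 9.760 km/s.

Δv ≈ 9.760 km/s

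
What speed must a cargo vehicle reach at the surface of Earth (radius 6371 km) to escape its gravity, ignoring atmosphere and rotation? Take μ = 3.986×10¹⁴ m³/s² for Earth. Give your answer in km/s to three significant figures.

r = R = 6.371×10⁶ m.
Escape speed v_esc = √(2μ/r) = √(2 × 3.986×10¹⁴ / 6.371×10⁶) = √(1.251×10⁸) = 11190 m/s.
= 11.19 km/s.

v_esc ≈ 11.2 km/s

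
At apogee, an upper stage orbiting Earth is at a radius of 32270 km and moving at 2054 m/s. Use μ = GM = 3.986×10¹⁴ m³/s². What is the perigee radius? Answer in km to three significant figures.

perigee radius ≈ 6650 km

r_a = 3.227×10⁷ m.
Specific energy ε = v²/2 − μ/r = -1.024×10⁷ J/kg, so a = −μ/(2ε) = 1.946×10⁷ m.
The apsides satisfy r_p + r_a = 2a, so the perigee radius is 2a − r_a = 6.646×10⁶ m = 6646.0 km.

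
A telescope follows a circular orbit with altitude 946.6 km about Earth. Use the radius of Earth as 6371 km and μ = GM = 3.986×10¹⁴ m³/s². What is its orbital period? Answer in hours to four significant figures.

T ≈ 1.730 hours

r = 6371 + 946.6 = 7317.6 km = 7.3176×10⁶ m.
Kepler's third law: T = 2π√(r³/μ) = 2π√((7.318×10⁶)³ / 3.986×10¹⁴).
r³/μ = 9.830×10⁵ s², so T = 2π × 9.915×10² = 6.230×10³ s.
Converting: 6.230×10³ s ÷ 3600 = 1.730 hours.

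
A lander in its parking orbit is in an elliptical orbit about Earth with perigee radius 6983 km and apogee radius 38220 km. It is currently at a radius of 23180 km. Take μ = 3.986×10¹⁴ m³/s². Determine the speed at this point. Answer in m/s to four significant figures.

Semi-major axis a = (r_p + r_a)/2 = 22602 km = 2.260×10⁷ m.
Vis-viva: v² = μ(2/r − 1/a) = 3.986×10¹⁴ × (8.628×10⁻⁸ − 4.424×10⁻⁸) = 1.676×10⁷ m²/s².
v = 4093 m/s.

v ≈ 4093 m/s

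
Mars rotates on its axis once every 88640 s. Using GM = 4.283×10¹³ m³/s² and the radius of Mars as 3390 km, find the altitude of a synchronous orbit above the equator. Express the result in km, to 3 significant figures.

h_sync ≈ 17000 km

A synchronous orbit has period T, so by Kepler's third law a = (μT²/4π²)^(1/3).
μT²/4π² = 4.283×10¹³ × (8.864×10⁴)² / 39.48 = 8.524×10²¹ m³.
a = 2.043×10⁷ m = 20428 km.
Altitude h = a − R = 20428 − 3390 = 17038 km.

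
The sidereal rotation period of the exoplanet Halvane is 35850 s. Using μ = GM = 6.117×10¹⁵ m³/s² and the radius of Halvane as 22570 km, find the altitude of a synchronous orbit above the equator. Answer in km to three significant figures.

h_sync ≈ 35800 km

A synchronous orbit has period T, so by Kepler's third law a = (μT²/4π²)^(1/3).
μT²/4π² = 6.117×10¹⁵ × (3.585×10⁴)² / 39.48 = 1.991×10²³ m³.
a = 5.840×10⁷ m = 58396 km.
Altitude h = a − R = 58396 − 22570 = 35826 km.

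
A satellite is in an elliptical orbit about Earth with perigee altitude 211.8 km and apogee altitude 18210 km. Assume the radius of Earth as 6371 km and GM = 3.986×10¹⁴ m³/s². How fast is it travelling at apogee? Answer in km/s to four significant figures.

r_p = 6371 + 211.8 = 6582.8 km = 6.5828×10⁶ m.
r_a = 6371 + 18210 = 24581 km = 2.4581×10⁷ m.
Semi-major axis a = (r_p + r_a)/2 = 15582 km = 1.558×10⁷ m.
Vis-viva: v² = μ(2/r − 1/a) = 3.986×10¹⁴ × (8.136×10⁻⁸ − 6.418×10⁻⁸) = 6.851×10⁶ m²/s².
v = 2617 m/s = 2.617 km/s.

v ≈ 2.617 km/s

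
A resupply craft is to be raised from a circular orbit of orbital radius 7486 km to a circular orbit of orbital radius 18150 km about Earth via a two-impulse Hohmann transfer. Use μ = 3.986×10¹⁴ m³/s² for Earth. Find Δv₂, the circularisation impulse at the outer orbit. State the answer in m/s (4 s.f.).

Δv ≈ 1105 m/s

r₁ = 7486 km = 7.486×10⁶ m.
r₂ = 18150 km = 1.815×10⁷ m.
Transfer ellipse a_t = (r₁ + r₂)/2 = 1.282×10⁷ m.
At r₁: circular v_c1 = √(μ/r₁) = 7297 m/s; transfer-perigee v_p = √[μ(2/r₁ − 1/a_t)] = 8683 m/s.
At r₂: circular v_c2 = √(μ/r₂) = 4686 m/s; transfer-apogee v_a = √[μ(2/r₂ − 1/a_t)] = 3581 m/s.
Δv₂ = v_c2 − v_a = 1105 m/s.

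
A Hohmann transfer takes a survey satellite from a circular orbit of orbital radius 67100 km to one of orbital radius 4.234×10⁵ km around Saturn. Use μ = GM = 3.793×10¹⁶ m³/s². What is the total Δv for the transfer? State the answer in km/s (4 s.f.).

Δv_total ≈ 11.98 km/s

r₁ = 67100 km = 6.710×10⁷ m.
r₂ = 4.234×10⁵ km = 4.234×10⁸ m.
Transfer ellipse a_t = (r₁ + r₂)/2 = 2.452×10⁸ m.
At r₁: circular v_c1 = √(μ/r₁) = 23780 m/s; transfer-perikrone v_p = √[μ(2/r₁ − 1/a_t)] = 31240 m/s.
Δv₁ = v_p − v_c1 = 7464 m/s.
At r₂: circular v_c2 = √(μ/r₂) = 9465 m/s; transfer-apokrone v_a = √[μ(2/r₂ − 1/a_t)] = 4951 m/s.
Δv₂ = v_c2 − v_a = 4514 m/s.
Total Δv = Δv₁ + Δv₂ = 11980 m/s = 11.98 km/s.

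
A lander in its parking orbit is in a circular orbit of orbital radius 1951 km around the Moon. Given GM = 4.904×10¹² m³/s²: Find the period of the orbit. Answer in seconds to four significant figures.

T ≈ 7732 seconds

r = 1951 km = 1.951×10⁶ m.
Kepler's third law: T = 2π√(r³/μ) = 2π√((1.951×10⁶)³ / 4.904×10¹²).
r³/μ = 1.514×10⁶ s², so T = 2π × 1.231×10³ = 7.732×10³ s.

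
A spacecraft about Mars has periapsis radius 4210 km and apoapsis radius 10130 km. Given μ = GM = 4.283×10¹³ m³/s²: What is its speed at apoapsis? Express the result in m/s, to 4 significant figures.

v ≈ 1576 m/s

Semi-major axis a = (r_p + r_a)/2 = 7170.0 km = 7.170×10⁶ m.
Vis-viva: v² = μ(2/r − 1/a) = 4.283×10¹³ × (1.974×10⁻⁷ − 1.395×10⁻⁷) = 2.483×10⁶ m²/s².
v = 1576 m/s.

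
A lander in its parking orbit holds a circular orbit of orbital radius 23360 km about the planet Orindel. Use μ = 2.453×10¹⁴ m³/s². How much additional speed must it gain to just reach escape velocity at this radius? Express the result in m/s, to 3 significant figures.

r = 23360 km = 2.336×10⁷ m.
Circular speed v_c = √(μ/r) = 3241 m/s.
Escape speed v_esc = √(2μ/r) = √2 × v_c = 4583 m/s.
Δv = v_esc − v_c = 1342 m/s.

Δv ≈ 1340 m/s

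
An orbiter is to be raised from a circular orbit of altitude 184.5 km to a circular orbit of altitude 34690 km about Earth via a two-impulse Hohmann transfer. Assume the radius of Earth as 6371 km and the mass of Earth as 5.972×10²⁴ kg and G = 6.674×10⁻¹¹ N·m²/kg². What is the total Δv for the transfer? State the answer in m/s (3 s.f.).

μ = GM = 6.674×10⁻¹¹ × 5.972×10²⁴ = 3.986×10¹⁴ m³/s².
r₁ = 6371 + 184.5 = 6555.5 km = 6.5555×10⁶ m.
r₂ = 6371 + 34690 = 41061 km = 4.1061×10⁷ m.
Transfer ellipse a_t = (r₁ + r₂)/2 = 2.381×10⁷ m.
At r₁: circular v_c1 = √(μ/r₁) = 7797 m/s; transfer-perigee v_p = √[μ(2/r₁ − 1/a_t)] = 10240 m/s.
Δv₁ = v_p − v_c1 = 2443 m/s.
At r₂: circular v_c2 = √(μ/r₂) = 3116 m/s; transfer-apogee v_a = √[μ(2/r₂ − 1/a_t)] = 1635 m/s.
Δv₂ = v_c2 − v_a = 1481 m/s.
Total Δv = Δv₁ + Δv₂ = 3923 m/s.

Δv_total ≈ 3920 m/s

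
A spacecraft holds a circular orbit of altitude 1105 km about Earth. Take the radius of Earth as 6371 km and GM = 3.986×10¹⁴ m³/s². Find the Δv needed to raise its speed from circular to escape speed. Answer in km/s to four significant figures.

Δv ≈ 3.025 km/s

r = 6371 + 1105 = 7476.0 km = 7.4760×10⁶ m.
Circular speed v_c = √(μ/r) = 7302 m/s.
Escape speed v_esc = √(2μ/r) = √2 × v_c = 10330 m/s.
Δv = v_esc − v_c = 3025 m/s = 3.025 km/s.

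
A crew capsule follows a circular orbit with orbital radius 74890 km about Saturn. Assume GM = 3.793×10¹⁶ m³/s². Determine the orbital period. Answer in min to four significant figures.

r = 74890 km = 7.489×10⁷ m.
Kepler's third law: T = 2π√(r³/μ) = 2π√((7.489×10⁷)³ / 3.793×10¹⁶).
r³/μ = 1.107×10⁷ s², so T = 2π × 3.328×10³ = 2.091×10⁴ s.
Converting: 2.091×10⁴ s ÷ 60.00 = 348.5 min.

T ≈ 348.5 min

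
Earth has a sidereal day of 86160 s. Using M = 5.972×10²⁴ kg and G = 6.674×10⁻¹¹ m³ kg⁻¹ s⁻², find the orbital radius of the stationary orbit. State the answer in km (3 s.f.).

r_sync ≈ 42200 km

μ = GM = 6.674×10⁻¹¹ × 5.972×10²⁴ = 3.986×10¹⁴ m³/s².
A synchronous orbit has period T, so by Kepler's third law a = (μT²/4π²)^(1/3).
μT²/4π² = 3.986×10¹⁴ × (8.616×10⁴)² / 39.48 = 7.495×10²² m³.
a = 4.216×10⁷ m = 42162 km.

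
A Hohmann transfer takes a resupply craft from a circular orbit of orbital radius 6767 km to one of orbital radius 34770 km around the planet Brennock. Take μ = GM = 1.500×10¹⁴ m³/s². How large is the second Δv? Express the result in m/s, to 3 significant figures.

Δv ≈ 891 m/s

r₁ = 6767 km = 6.767×10⁶ m.
r₂ = 34770 km = 3.477×10⁷ m.
Transfer ellipse a_t = (r₁ + r₂)/2 = 2.077×10⁷ m.
At r₁: circular v_c1 = √(μ/r₁) = 4708 m/s; transfer-periapsis v_p = √[μ(2/r₁ − 1/a_t)] = 6092 m/s.
At r₂: circular v_c2 = √(μ/r₂) = 2077 m/s; transfer-apoapsis v_a = √[μ(2/r₂ − 1/a_t)] = 1186 m/s.
Δv₂ = v_c2 − v_a = 891.4 m/s.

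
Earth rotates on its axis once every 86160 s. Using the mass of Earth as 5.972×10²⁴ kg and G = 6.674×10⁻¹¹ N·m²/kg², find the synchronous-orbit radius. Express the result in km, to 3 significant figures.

r_sync ≈ 42200 km

μ = GM = 6.674×10⁻¹¹ × 5.972×10²⁴ = 3.986×10¹⁴ m³/s².
A synchronous orbit has period T, so by Kepler's third law a = (μT²/4π²)^(1/3).
μT²/4π² = 3.986×10¹⁴ × (8.616×10⁴)² / 39.48 = 7.495×10²² m³.
a = 4.216×10⁷ m = 42162 km.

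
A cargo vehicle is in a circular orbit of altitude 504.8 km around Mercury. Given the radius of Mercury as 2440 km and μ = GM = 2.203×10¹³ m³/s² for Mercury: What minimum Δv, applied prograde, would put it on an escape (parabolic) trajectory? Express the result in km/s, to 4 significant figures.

r = 2440 + 504.8 = 2944.8 km = 2.9448×10⁶ m.
Circular speed v_c = √(μ/r) = 2735 m/s.
Escape speed v_esc = √(2μ/r) = √2 × v_c = 3868 m/s.
Δv = v_esc − v_c = 1133 m/s = 1.133 km/s.

Δv ≈ 1.133 km/s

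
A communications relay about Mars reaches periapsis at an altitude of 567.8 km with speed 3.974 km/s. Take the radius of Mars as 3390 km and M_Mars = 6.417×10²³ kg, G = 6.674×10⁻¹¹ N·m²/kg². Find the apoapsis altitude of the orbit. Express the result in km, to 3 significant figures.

apoapsis altitude ≈ 7300 km

μ = GM = 6.674×10⁻¹¹ × 6.417×10²³ = 4.283×10¹³ m³/s².
r_p = 3390 + 567.8 = 3957.8 km = 3.958×10⁶ m.
Specific energy ε = v²/2 − μ/r = -2.925×10⁶ J/kg, so a = −μ/(2ε) = 7.322×10⁶ m.
The apsides satisfy r_p + r_a = 2a, so the apoapsis radius is 2a − r_p = 1.069×10⁷ m = 10686 km.
Apoapsis altitude = 10686 − 3390 = 7296.0 km.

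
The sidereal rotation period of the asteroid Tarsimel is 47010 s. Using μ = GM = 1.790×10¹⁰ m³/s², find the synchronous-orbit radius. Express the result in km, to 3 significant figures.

A synchronous orbit has period T, so by Kepler's third law a = (μT²/4π²)^(1/3).
μT²/4π² = 1.790×10¹⁰ × (4.701×10⁴)² / 39.48 = 1.002×10¹⁸ m³.
a = 1.001×10⁶ m = 1000.7 km.

r_sync ≈ 1000 km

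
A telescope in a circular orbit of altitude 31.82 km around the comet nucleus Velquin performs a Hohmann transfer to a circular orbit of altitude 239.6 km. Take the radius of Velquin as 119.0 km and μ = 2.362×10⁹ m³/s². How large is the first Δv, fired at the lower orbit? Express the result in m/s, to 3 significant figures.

r₁ = 119.0 + 31.82 = 150.82 km = 1.5082×10⁵ m.
r₂ = 119.0 + 239.6 = 358.60 km = 3.5860×10⁵ m.
Transfer ellipse a_t = (r₁ + r₂)/2 = 2.547×10⁵ m.
At r₁: circular v_c1 = √(μ/r₁) = 125.1 m/s; transfer-periapsis v_p = √[μ(2/r₁ − 1/a_t)] = 148.5 m/s.
Δv₁ = v_p − v_c1 = 23.34 m/s.

Δv ≈ 23.3 m/s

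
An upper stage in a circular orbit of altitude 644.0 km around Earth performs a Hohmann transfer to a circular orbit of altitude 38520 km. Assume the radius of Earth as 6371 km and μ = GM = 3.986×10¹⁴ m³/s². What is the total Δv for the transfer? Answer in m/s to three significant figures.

r₁ = 6371 + 644.0 = 7015.0 km = 7.0150×10⁶ m.
r₂ = 6371 + 38520 = 44891 km = 4.4891×10⁷ m.
Transfer ellipse a_t = (r₁ + r₂)/2 = 2.595×10⁷ m.
At r₁: circular v_c1 = √(μ/r₁) = 7538 m/s; transfer-perigee v_p = √[μ(2/r₁ − 1/a_t)] = 9914 m/s.
Δv₁ = v_p − v_c1 = 2376 m/s.
At r₂: circular v_c2 = √(μ/r₂) = 2980 m/s; transfer-apogee v_a = √[μ(2/r₂ − 1/a_t)] = 1549 m/s.
Δv₂ = v_c2 − v_a = 1431 m/s.
Total Δv = Δv₁ + Δv₂ = 3806 m/s.

Δv_total ≈ 3810 m/s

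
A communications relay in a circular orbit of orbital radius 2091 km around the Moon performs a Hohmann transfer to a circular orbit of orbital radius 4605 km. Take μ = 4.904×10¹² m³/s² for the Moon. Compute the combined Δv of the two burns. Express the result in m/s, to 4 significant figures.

Δv_total ≈ 481.0 m/s

r₁ = 2091 km = 2.091×10⁶ m.
r₂ = 4605 km = 4.605×10⁶ m.
Transfer ellipse a_t = (r₁ + r₂)/2 = 3.348×10⁶ m.
At r₁: circular v_c1 = √(μ/r₁) = 1531 m/s; transfer-perilune v_p = √[μ(2/r₁ − 1/a_t)] = 1796 m/s.
Δv₁ = v_p − v_c1 = 264.6 m/s.
At r₂: circular v_c2 = √(μ/r₂) = 1032 m/s; transfer-apolune v_a = √[μ(2/r₂ − 1/a_t)] = 815.5 m/s.
Δv₂ = v_c2 − v_a = 216.4 m/s.
Total Δv = Δv₁ + Δv₂ = 481.0 m/s.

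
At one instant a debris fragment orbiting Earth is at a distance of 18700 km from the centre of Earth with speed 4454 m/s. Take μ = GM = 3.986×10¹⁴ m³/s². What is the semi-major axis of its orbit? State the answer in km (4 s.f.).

r = 1.870×10⁷ m.
Specific orbital energy ε = v²/2 − μ/r = (4454)²/2 − 3.986×10¹⁴/1.870×10⁷ = -1.140×10⁷ J/kg.
Since ε = −μ/(2a), a = −μ/(2ε) = 1.749×10⁷ m = 17488 km.

a ≈ 17490 km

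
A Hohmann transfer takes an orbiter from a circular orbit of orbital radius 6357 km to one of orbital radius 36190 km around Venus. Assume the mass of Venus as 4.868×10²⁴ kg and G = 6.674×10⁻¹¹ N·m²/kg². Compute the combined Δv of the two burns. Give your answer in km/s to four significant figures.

μ = GM = 6.674×10⁻¹¹ × 4.868×10²⁴ = 3.249×10¹⁴ m³/s².
r₁ = 6357 km = 6.357×10⁶ m.
r₂ = 36190 km = 3.619×10⁷ m.
Transfer ellipse a_t = (r₁ + r₂)/2 = 2.127×10⁷ m.
At r₁: circular v_c1 = √(μ/r₁) = 7149 m/s; transfer-periapsis v_p = √[μ(2/r₁ − 1/a_t)] = 9324 m/s.
Δv₁ = v_p − v_c1 = 2175 m/s.
At r₂: circular v_c2 = √(μ/r₂) = 2996 m/s; transfer-apoapsis v_a = √[μ(2/r₂ − 1/a_t)] = 1638 m/s.
Δv₂ = v_c2 − v_a = 1358 m/s.
Total Δv = Δv₁ + Δv₂ = 3534 m/s = 3.534 km/s.

Δv_total ≈ 3.534 km/s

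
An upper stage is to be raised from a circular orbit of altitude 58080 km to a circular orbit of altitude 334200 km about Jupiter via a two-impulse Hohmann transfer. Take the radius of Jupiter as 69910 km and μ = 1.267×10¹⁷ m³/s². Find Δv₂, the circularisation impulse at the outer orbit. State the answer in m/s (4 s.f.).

Δv ≈ 5425 m/s

r₁ = 69910 + 58080 = 127990 km = 1.2799×10⁸ m.
r₂ = 69910 + 334200 = 404110 km = 4.0411×10⁸ m.
Transfer ellipse a_t = (r₁ + r₂)/2 = 2.660×10⁸ m.
At r₁: circular v_c1 = √(μ/r₁) = 31460 m/s; transfer-perijove v_p = √[μ(2/r₁ − 1/a_t)] = 38780 m/s.
At r₂: circular v_c2 = √(μ/r₂) = 17710 m/s; transfer-apojove v_a = √[μ(2/r₂ − 1/a_t)] = 12280 m/s.
Δv₂ = v_c2 − v_a = 5425 m/s.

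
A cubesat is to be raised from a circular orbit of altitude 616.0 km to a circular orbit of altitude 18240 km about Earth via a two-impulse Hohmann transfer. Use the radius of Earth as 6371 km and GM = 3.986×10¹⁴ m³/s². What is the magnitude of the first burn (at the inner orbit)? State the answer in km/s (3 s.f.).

r₁ = 6371 + 616.0 = 6987.0 km = 6.9870×10⁶ m.
r₂ = 6371 + 18240 = 24611 km = 2.4611×10⁷ m.
Transfer ellipse a_t = (r₁ + r₂)/2 = 1.580×10⁷ m.
At r₁: circular v_c1 = √(μ/r₁) = 7553 m/s; transfer-perigee v_p = √[μ(2/r₁ − 1/a_t)] = 9427 m/s.
Δv₁ = v_p − v_c1 = 1874 m/s.
= 1.874 km/s.

Δv ≈ 1.87 km/s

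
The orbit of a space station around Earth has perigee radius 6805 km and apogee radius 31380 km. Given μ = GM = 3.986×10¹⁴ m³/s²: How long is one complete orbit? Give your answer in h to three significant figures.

T ≈ 7.29 h

Semi-major axis a = (r_p + r_a)/2 = (6805.0 + 31380)/2 = 19092 km = 1.909×10⁷ m.
By Kepler's third law T = 2π√(a³/μ) = 2π × 4.179×10³ = 2.625×10⁴ s.
= 7.293 h.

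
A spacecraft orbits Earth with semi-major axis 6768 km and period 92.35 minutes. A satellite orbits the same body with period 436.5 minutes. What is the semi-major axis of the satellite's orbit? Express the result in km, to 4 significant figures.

Kepler's third law: a³ ∝ T², so a₂ = a₁ (T₂/T₁)^(2/3).
T₂/T₁ = 4.727, (T₂/T₁)^(2/3) = 2.816.
a₂ = 6768 × 2.816 = 19060 km.

a₂ ≈ 19060 km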